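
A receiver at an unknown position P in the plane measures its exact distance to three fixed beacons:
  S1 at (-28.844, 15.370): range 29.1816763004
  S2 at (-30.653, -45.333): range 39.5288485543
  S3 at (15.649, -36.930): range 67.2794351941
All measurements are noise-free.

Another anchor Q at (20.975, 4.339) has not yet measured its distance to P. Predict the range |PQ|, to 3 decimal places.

67.638

eq1: (x + 28.844)² + (y − 15.370)² = 29.1816763004²
eq2: (x + 30.653)² + (y + 45.333)² = 39.5288485543²
eq3: (x − 15.649)² + (y + 36.930)² = 67.2794351941²
eq3−eq1, eq3−eq2 (x²,y² cancel):
  -88.986·x + 104.600·y = 3134.449303
  -92.604·x − 16.806·y = 4349.963729
det = -88.986·-16.806 − 104.600·-92.604 = 11181.877116
x = (3134.449303·-16.806 − 104.600·4349.963729) / 11181.877116 = -45.402373
y = (-88.986·4349.963729 − 3134.449303·-92.604) / 11181.877116 = -8.658951
|P − Q| = √((-45.402373 − 20.975)² + (-8.658951 − 4.339)²) = 67.638025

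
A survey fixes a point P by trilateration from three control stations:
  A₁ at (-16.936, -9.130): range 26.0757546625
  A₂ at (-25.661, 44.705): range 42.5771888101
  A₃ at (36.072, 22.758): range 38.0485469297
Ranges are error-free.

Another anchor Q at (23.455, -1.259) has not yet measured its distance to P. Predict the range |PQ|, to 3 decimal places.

26.352

eq1: (x + 16.936)² + (y + 9.130)² = 26.0757546625²
eq2: (x + 25.661)² + (y − 44.705)² = 42.5771888101²
eq3: (x − 36.072)² + (y − 22.758)² = 38.0485469297²
eq1−eq3, eq1−eq2 (x²,y² cancel):
  106.016·x + 63.776·y = 681.183810
  -17.450·x + 107.670·y = 1153.966924
det = 106.016·107.670 − 63.776·-17.450 = 12527.633920
x = (681.183810·107.670 − 63.776·1153.966924) / 12527.633920 = -0.020142
y = (106.016·1153.966924 − 681.183810·-17.450) / 12527.633920 = 10.714363
|P − Q| = √((-0.020142 − 23.455)² + (10.714363 − -1.259)²) = 26.352300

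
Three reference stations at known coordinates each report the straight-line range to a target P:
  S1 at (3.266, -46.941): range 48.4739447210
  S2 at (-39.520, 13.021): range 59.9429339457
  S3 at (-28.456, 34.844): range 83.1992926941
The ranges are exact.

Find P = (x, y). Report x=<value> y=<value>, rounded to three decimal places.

eq1: (x − 3.266)² + (y + 46.941)² = 48.4739447210²
eq2: (x + 39.520)² + (y − 13.021)² = 59.9429339457²
eq3: (x + 28.456)² + (y − 34.844)² = 83.1992926941²
eq2−eq3, eq2−eq1 (x²,y² cancel):
  22.128·x + 43.646·y = -3036.495544
  85.572·x − 119.924·y = 1726.179409
det = 22.128·-119.924 − 43.646·85.572 = -6388.553784
x = (-3036.495544·-119.924 − 43.646·1726.179409) / -6388.553784 = -45.207080
y = (22.128·1726.179409 − -3036.495544·85.572) / -6388.553784 = -46.651543

x=-45.207 y=-46.652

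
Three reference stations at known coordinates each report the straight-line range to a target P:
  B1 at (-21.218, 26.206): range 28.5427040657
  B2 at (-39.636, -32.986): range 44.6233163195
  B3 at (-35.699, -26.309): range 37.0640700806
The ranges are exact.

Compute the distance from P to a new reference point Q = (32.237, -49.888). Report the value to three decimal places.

65.239

eq1: (x + 21.218)² + (y − 26.206)² = 28.5427040657²
eq2: (x + 39.636)² + (y + 32.986)² = 44.6233163195²
eq3: (x + 35.699)² + (y + 26.309)² = 37.0640700806²
eq1−eq2, eq1−eq3 (x²,y² cancel):
  -36.836·x − 118.384·y = 345.576328
  -28.962·x − 105.030·y = 270.564786
det = -36.836·-105.030 − -118.384·-28.962 = 440.247672
x = (345.576328·-105.030 − -118.384·270.564786) / 440.247672 = -9.688501
y = (-36.836·270.564786 − 345.576328·-28.962) / 440.247672 = 0.095531
|P − Q| = √((-9.688501 − 32.237)² + (0.095531 − -49.888)²) = 65.238800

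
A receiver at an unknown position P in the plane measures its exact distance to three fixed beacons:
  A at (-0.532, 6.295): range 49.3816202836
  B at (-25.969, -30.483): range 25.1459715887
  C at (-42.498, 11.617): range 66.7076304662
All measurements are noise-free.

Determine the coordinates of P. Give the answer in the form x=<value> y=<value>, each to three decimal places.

x=-4.134 y=-42.955

eq1: (x + 0.532)² + (y − 6.295)² = 49.3816202836²
eq2: (x + 25.969)² + (y + 30.483)² = 25.1459715887²
eq3: (x + 42.498)² + (y − 11.617)² = 66.7076304662²
eq1−eq3, eq1−eq2 (x²,y² cancel):
  -83.932·x + 10.644·y = -110.238897
  -50.874·x − 73.556·y = 3369.916736
det = -83.932·-73.556 − 10.644·-50.874 = 6715.205048
x = (-110.238897·-73.556 − 10.644·3369.916736) / 6715.205048 = -4.134001
y = (-83.932·3369.916736 − -110.238897·-50.874) / 6715.205048 = -42.955076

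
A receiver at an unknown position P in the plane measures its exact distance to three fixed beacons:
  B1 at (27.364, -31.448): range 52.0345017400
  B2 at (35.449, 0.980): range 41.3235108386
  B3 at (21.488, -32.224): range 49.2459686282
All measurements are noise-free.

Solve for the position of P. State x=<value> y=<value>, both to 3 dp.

x=-5.035 y=9.270

eq1: (x − 27.364)² + (y + 31.448)² = 52.0345017400²
eq2: (x − 35.449)² + (y − 0.980)² = 41.3235108386²
eq3: (x − 21.488)² + (y + 32.224)² = 49.2459686282²
eq2−eq3, eq2−eq1 (x²,y² cancel):
  -27.922·x − 66.408·y = -475.004559
  -16.170·x − 64.856·y = -519.783624
det = -27.922·-64.856 − -66.408·-16.170 = 737.091872
x = (-475.004559·-64.856 − -66.408·-519.783624) / 737.091872 = -5.034508
y = (-27.922·-519.783624 − -475.004559·-16.170) / 737.091872 = 9.269638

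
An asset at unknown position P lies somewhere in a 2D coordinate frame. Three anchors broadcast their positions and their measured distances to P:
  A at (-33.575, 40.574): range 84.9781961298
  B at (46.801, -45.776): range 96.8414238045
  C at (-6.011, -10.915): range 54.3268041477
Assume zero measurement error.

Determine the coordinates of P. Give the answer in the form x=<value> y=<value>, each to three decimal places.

eq1: (x + 33.575)² + (y − 40.574)² = 84.9781961298²
eq2: (x − 46.801)² + (y + 45.776)² = 96.8414238045²
eq3: (x + 6.011)² + (y + 10.915)² = 54.3268041477²
eq2−eq1, eq2−eq3 (x²,y² cancel):
  -160.752·x + 172.700·y = 644.721871
  -105.624·x + 69.722·y = 2296.353285
det = -160.752·69.722 − 172.700·-105.624 = 7033.313856
x = (644.721871·69.722 − 172.700·2296.353285) / 7033.313856 = -49.994771
y = (-160.752·2296.353285 − 644.721871·-105.624) / 7033.313856 = -42.802765

x=-49.995 y=-42.803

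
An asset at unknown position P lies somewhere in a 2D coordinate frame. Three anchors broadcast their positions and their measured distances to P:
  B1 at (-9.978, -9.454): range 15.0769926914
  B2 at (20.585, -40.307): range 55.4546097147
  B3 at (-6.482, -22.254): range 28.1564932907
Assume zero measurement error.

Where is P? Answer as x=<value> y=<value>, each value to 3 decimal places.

x=-10.503 y=5.614

eq1: (x + 9.978)² + (y + 9.454)² = 15.0769926914²
eq2: (x − 20.585)² + (y + 40.307)² = 55.4546097147²
eq3: (x + 6.482)² + (y + 22.254)² = 28.1564932907²
eq1−eq3, eq1−eq2 (x²,y² cancel):
  6.992·x − 25.600·y = -217.154166
  61.126·x − 61.706·y = -988.440156
det = 6.992·-61.706 − -25.600·61.126 = 1133.377248
x = (-217.154166·-61.706 − -25.600·-988.440156) / 1133.377248 = -10.503434
y = (6.992·-988.440156 − -217.154166·61.126) / 1133.377248 = 5.613834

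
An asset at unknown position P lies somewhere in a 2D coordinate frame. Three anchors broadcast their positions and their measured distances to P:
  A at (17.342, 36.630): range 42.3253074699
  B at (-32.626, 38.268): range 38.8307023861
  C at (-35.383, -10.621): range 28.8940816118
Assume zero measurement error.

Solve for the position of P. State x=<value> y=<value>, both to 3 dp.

eq1: (x − 17.342)² + (y − 36.630)² = 42.3253074699²
eq2: (x + 32.626)² + (y − 38.268)² = 38.8307023861²
eq3: (x + 35.383)² + (y + 10.621)² = 28.8940816118²
eq1−eq3, eq1−eq2 (x²,y² cancel):
  -105.450·x − 94.502·y = 678.824166
  -99.936·x + 3.276·y = 1170.002041
det = -105.450·3.276 − -94.502·-99.936 = -9789.606072
x = (678.824166·3.276 − -94.502·1170.002041) / -9789.606072 = -11.521542
y = (-105.450·1170.002041 − 678.824166·-99.936) / -9789.606072 = 5.673134

x=-11.522 y=5.673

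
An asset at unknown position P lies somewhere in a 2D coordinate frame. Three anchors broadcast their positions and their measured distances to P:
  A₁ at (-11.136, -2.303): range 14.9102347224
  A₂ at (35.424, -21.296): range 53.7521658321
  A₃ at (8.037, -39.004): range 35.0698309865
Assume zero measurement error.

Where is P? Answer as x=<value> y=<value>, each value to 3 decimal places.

eq1: (x + 11.136)² + (y + 2.303)² = 14.9102347224²
eq2: (x − 35.424)² + (y + 21.296)² = 53.7521658321²
eq3: (x − 8.037)² + (y + 39.004)² = 35.0698309865²
eq1−eq2, eq1−eq3 (x²,y² cancel):
  93.120·x − 37.986·y = -1087.915145
  38.346·x − 73.402·y = 449.013134
det = 93.120·-73.402 − -37.986·38.346 = -5378.583084
x = (-1087.915145·-73.402 − -37.986·449.013134) / -5378.583084 = -18.018009
y = (93.120·449.013134 − -1087.915145·38.346) / -5378.583084 = -15.529982

x=-18.018 y=-15.530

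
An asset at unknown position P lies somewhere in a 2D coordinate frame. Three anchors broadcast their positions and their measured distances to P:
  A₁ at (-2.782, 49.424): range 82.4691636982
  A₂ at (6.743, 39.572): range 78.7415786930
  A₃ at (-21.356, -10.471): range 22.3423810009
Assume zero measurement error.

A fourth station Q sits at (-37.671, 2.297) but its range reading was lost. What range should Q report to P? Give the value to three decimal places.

eq1: (x + 2.782)² + (y − 49.424)² = 82.4691636982²
eq2: (x − 6.743)² + (y − 39.572)² = 78.7415786930²
eq3: (x + 21.356)² + (y + 10.471)² = 22.3423810009²
eq3−eq1, eq3−eq2 (x²,y² cancel):
  37.148·x + 119.790·y = -4417.230249
  56.198·x + 100.086·y = -4655.363570
det = 37.148·100.086 − 119.790·56.198 = -3013.963692
x = (-4417.230249·100.086 − 119.790·-4655.363570) / -3013.963692 = -38.342564
y = (37.148·-4655.363570 − -4417.230249·56.198) / -3013.963692 = -24.984395
|P − Q| = √((-38.342564 − -37.671)² + (-24.984395 − 2.297)²) = 27.289659

27.290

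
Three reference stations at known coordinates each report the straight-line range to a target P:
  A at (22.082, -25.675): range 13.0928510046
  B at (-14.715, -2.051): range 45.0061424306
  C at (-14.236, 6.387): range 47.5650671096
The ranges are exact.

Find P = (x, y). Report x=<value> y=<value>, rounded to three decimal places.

x=28.588 y=-14.313

eq1: (x − 22.082)² + (y + 25.675)² = 13.0928510046²
eq2: (x + 14.715)² + (y + 2.051)² = 45.0061424306²
eq3: (x + 14.236)² + (y − 6.387)² = 47.5650671096²
eq3−eq2, eq3−eq1 (x²,y² cancel):
  -0.958·x − 16.876·y = 214.163114
  72.636·x − 64.124·y = 2994.375746
det = -0.958·-64.124 − -16.876·72.636 = 1287.235928
x = (214.163114·-64.124 − -16.876·2994.375746) / 1287.235928 = 28.588457
y = (-0.958·2994.375746 − 214.163114·72.636) / 1287.235928 = -14.313277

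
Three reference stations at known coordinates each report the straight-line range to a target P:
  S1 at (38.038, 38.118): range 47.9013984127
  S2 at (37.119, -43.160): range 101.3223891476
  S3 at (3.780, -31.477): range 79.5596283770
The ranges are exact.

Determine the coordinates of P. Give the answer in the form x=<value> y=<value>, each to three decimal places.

x=-9.024 y=47.046

eq1: (x − 38.038)² + (y − 38.118)² = 47.9013984127²
eq2: (x − 37.119)² + (y + 43.160)² = 101.3223891476²
eq3: (x − 3.780)² + (y + 31.477)² = 79.5596283770²
eq1−eq3, eq1−eq2 (x²,y² cancel):
  -68.516·x − 139.190·y = -5929.971937
  -1.838·x − 162.556·y = -7630.948180
det = -68.516·-162.556 − -139.190·-1.838 = 10881.855676
x = (-5929.971937·-162.556 − -139.190·-7630.948180) / 10881.855676 = -9.024119
y = (-68.516·-7630.948180 − -5929.971937·-1.838) / 10881.855676 = 47.045538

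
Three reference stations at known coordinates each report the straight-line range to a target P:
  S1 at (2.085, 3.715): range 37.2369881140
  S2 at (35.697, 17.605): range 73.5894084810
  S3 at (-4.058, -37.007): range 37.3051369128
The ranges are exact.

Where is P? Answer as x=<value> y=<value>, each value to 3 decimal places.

x=-31.696 y=-11.951

eq1: (x − 2.085)² + (y − 3.715)² = 37.2369881140²
eq2: (x − 35.697)² + (y − 17.605)² = 73.5894084810²
eq3: (x + 4.058)² + (y + 37.007)² = 37.3051369128²
eq2−eq1, eq2−eq3 (x²,y² cancel):
  -67.224·x − 27.780·y = 2462.744373
  -79.510·x − 109.224·y = 3825.501379
det = -67.224·-109.224 − -27.780·-79.510 = 5133.686376
x = (2462.744373·-109.224 − -27.780·3825.501379) / 5133.686376 = -31.696203
y = (-67.224·3825.501379 − 2462.744373·-79.510) / 5133.686376 = -11.951003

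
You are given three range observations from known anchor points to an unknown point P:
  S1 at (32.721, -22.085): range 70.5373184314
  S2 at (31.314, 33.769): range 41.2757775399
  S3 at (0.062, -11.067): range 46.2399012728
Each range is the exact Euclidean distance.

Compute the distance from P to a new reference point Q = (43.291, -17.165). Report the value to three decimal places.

eq1: (x − 32.721)² + (y + 22.085)² = 70.5373184314²
eq2: (x − 31.314)² + (y − 33.769)² = 41.2757775399²
eq3: (x − 0.062)² + (y + 11.067)² = 46.2399012728²
eq3−eq2, eq3−eq1 (x²,y² cancel):
  62.504·x + 89.672·y = 2432.868282
  65.318·x − 22.036·y = -1401.456089
det = 62.504·-22.036 − 89.672·65.318 = -7234.533840
x = (2432.868282·-22.036 − 89.672·-1401.456089) / -7234.533840 = -9.960654
y = (62.504·-1401.456089 − 2432.868282·65.318) / -7234.533840 = 34.073612
|P − Q| = √((-9.960654 − 43.291)² + (34.073612 − -17.165)²) = 73.899486

73.899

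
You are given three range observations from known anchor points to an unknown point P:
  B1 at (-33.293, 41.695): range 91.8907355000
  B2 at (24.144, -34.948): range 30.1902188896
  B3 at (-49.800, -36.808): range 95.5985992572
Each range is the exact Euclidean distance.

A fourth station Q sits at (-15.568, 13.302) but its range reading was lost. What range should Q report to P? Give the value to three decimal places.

62.544

eq1: (x + 33.293)² + (y − 41.695)² = 91.8907355000²
eq2: (x − 24.144)² + (y + 34.948)² = 30.1902188896²
eq3: (x + 49.800)² + (y + 36.808)² = 95.5985992572²
eq1−eq2, eq1−eq3 (x²,y² cancel):
  114.874·x − 153.286·y = 6489.856520
  -33.014·x − 157.006·y = 292.787081
det = 114.874·-157.006 − -153.286·-33.014 = -23096.491248
x = (6489.856520·-157.006 − -153.286·292.787081) / -23096.491248 = 42.173776
y = (114.874·292.787081 − 6489.856520·-33.014) / -23096.491248 = -10.732788
|P − Q| = √((42.173776 − -15.568)² + (-10.732788 − 13.302)²) = 62.544254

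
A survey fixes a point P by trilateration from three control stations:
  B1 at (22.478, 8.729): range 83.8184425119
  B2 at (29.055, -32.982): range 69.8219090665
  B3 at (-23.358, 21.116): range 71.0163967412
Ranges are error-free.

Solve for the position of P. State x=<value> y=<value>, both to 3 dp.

x=-39.103 y=-48.133

eq1: (x − 22.478)² + (y − 8.729)² = 83.8184425119²
eq2: (x − 29.055)² + (y + 32.982)² = 69.8219090665²
eq3: (x + 23.358)² + (y − 21.116)² = 71.0163967412²
eq1−eq2, eq1−eq3 (x²,y² cancel):
  13.154·x − 83.422·y = 3500.981743
  -91.672·x + 24.774·y = 2392.228394
det = 13.154·24.774 − -83.422·-91.672 = -7321.584388
x = (3500.981743·24.774 − -83.422·2392.228394) / -7321.584388 = -39.103257
y = (13.154·2392.228394 − 3500.981743·-91.672) / -7321.584388 = -48.132938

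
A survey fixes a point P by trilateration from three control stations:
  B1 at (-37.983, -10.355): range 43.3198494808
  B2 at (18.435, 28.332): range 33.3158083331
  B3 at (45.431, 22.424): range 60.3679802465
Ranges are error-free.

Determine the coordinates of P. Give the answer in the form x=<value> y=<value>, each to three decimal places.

eq1: (x + 37.983)² + (y + 10.355)² = 43.3198494808²
eq2: (x − 18.435)² + (y − 28.332)² = 33.3158083331²
eq3: (x − 45.431)² + (y − 22.424)² = 60.3679802465²
eq2−eq3, eq2−eq1 (x²,y² cancel):
  53.992·x − 11.816·y = -1110.089866
  -112.836·x − 77.374·y = -359.283409
det = 53.992·-77.374 − -11.816·-112.836 = -5510.847184
x = (-1110.089866·-77.374 − -11.816·-359.283409) / -5510.847184 = -14.815653
y = (53.992·-359.283409 − -1110.089866·-112.836) / -5510.847184 = 26.249418

x=-14.816 y=26.249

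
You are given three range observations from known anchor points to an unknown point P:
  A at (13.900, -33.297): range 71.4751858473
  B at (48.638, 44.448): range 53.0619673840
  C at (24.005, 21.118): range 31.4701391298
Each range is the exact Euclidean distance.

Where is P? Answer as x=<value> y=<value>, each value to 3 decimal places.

x=-3.742 y=35.967

eq1: (x − 13.900)² + (y + 33.297)² = 71.4751858473²
eq2: (x − 48.638)² + (y − 44.448)² = 53.0619673840²
eq3: (x − 24.005)² + (y − 21.118)² = 31.4701391298²
eq1−eq2, eq1−eq3 (x²,y² cancel):
  69.476·x + 155.490·y = 5332.509348
  20.210·x + 108.830·y = 3838.642275
det = 69.476·108.830 − 155.490·20.210 = 4418.620180
x = (5332.509348·108.830 − 155.490·3838.642275) / 4418.620180 = -3.741778
y = (69.476·3838.642275 − 5332.509348·20.210) / 4418.620180 = 35.966770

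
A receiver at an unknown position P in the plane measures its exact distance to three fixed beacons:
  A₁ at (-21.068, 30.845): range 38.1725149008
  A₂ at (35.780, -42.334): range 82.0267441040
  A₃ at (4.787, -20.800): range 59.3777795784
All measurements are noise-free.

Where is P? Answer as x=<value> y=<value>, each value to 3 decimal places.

eq1: (x + 21.068)² + (y − 30.845)² = 38.1725149008²
eq2: (x − 35.780)² + (y + 42.334)² = 82.0267441040²
eq3: (x − 4.787)² + (y + 20.800)² = 59.3777795784²
eq2−eq3, eq2−eq1 (x²,y² cancel):
  -61.986·x + 43.068·y = 585.845454
  -113.696·x + 146.358·y = 3594.144547
det = -61.986·146.358 − 43.068·-113.696 = -4175.487660
x = (585.845454·146.358 − 43.068·3594.144547) / -4175.487660 = 16.536858
y = (-61.986·3594.144547 − 585.845454·-113.696) / -4175.487660 = 37.403621

x=16.537 y=37.404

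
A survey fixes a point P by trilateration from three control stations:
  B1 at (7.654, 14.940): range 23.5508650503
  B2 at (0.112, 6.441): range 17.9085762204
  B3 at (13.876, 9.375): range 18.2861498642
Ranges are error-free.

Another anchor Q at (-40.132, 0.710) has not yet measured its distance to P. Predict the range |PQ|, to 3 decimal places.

50.964

eq1: (x − 7.654)² + (y − 14.940)² = 23.5508650503²
eq2: (x − 0.112)² + (y − 6.441)² = 17.9085762204²
eq3: (x − 13.876)² + (y − 9.375)² = 18.2861498642²
eq2−eq3, eq2−eq1 (x²,y² cancel):
  27.528·x + 5.868·y = 225.268801
  15.084·x + 16.998·y = 6.362149
det = 27.528·16.998 − 5.868·15.084 = 379.408032
x = (225.268801·16.998 − 5.868·6.362149) / 379.408032 = 9.993953
y = (27.528·6.362149 − 225.268801·15.084) / 379.408032 = -8.494331
|P − Q| = √((9.993953 − -40.132)² + (-8.494331 − 0.710)²) = 50.964015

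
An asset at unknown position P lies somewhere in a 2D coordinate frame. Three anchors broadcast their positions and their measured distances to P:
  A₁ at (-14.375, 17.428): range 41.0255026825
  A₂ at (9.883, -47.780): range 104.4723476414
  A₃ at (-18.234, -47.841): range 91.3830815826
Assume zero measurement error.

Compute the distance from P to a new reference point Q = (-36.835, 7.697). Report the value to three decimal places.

eq1: (x + 14.375)² + (y − 17.428)² = 41.0255026825²
eq2: (x − 9.883)² + (y + 47.780)² = 104.4723476414²
eq3: (x + 18.234)² + (y + 47.841)² = 91.3830815826²
eq2−eq3, eq2−eq1 (x²,y² cancel):
  -56.234·x − 0.122·y = 2804.241770
  -48.516·x + 130.416·y = 7361.153271
det = -56.234·130.416 − -0.122·-48.516 = -7339.732296
x = (2804.241770·130.416 − -0.122·7361.153271) / -7339.732296 = -49.949513
y = (-56.234·7361.153271 − 2804.241770·-48.516) / -7339.732296 = 37.861939
|P − Q| = √((-49.949513 − -36.835)² + (37.861939 − 7.697)²) = 32.892462

32.892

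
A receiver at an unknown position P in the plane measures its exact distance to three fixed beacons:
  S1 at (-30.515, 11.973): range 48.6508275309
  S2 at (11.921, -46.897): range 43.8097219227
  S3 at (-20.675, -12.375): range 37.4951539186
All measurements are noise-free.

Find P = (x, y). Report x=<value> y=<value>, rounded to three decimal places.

x=15.693 y=-3.250

eq1: (x + 30.515)² + (y − 11.973)² = 48.6508275309²
eq2: (x − 11.921)² + (y + 46.897)² = 43.8097219227²
eq3: (x + 20.675)² + (y + 12.375)² = 37.4951539186²
eq2−eq3, eq2−eq1 (x²,y² cancel):
  -65.192·x + 69.044·y = -1247.437432
  -84.872·x + 117.740·y = -1714.532181
det = -65.192·117.740 − 69.044·-84.872 = -1815.803712
x = (-1247.437432·117.740 − 69.044·-1714.532181) / -1815.803712 = 15.692843
y = (-65.192·-1714.532181 − -1247.437432·-84.872) / -1815.803712 = -3.249950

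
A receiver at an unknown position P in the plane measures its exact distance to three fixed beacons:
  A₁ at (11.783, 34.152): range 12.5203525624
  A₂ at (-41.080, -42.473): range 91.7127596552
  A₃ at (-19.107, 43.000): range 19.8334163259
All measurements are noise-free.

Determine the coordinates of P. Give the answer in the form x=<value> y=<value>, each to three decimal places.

x=0.384 y=39.331

eq1: (x − 11.783)² + (y − 34.152)² = 12.5203525624²
eq2: (x + 41.080)² + (y + 42.473)² = 91.7127596552²
eq3: (x + 19.107)² + (y − 43.000)² = 19.8334163259²
eq2−eq1, eq2−eq3 (x²,y² cancel):
  105.726·x + 153.250·y = 6068.147119
  43.946·x + 170.946·y = 6740.421200
det = 105.726·170.946 − 153.250·43.946 = 11338.712296
x = (6068.147119·170.946 − 153.250·6740.421200) / 11338.712296 = 0.384164
y = (105.726·6740.421200 − 6068.147119·43.946) / 11338.712296 = 39.331360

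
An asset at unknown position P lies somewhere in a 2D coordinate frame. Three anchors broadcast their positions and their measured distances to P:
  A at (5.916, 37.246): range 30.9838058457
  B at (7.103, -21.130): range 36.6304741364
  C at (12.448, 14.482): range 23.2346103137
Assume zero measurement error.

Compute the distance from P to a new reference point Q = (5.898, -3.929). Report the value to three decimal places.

22.180

eq1: (x − 5.916)² + (y − 37.246)² = 30.9838058457²
eq2: (x − 7.103)² + (y + 21.130)² = 36.6304741364²
eq3: (x − 12.448)² + (y − 14.482)² = 23.2346103137²
eq3−eq2, eq3−eq1 (x²,y² cancel):
  -10.690·x − 71.224·y = -669.696038
  -13.064·x + 45.528·y = 637.433436
det = -10.690·45.528 − -71.224·-13.064 = -1417.164656
x = (-669.696038·45.528 − -71.224·637.433436) / -1417.164656 = -10.521458
y = (-10.690·637.433436 − -669.696038·-13.064) / -1417.164656 = 10.981838
|P − Q| = √((-10.521458 − 5.898)² + (10.981838 − -3.929)²) = 22.179533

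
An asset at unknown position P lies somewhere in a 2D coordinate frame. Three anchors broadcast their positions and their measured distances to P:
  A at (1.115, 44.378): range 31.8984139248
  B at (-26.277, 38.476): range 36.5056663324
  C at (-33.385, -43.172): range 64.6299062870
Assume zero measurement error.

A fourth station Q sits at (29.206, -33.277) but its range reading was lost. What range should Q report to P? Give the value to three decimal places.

54.648

eq1: (x − 1.115)² + (y − 44.378)² = 31.8984139248²
eq2: (x + 26.277)² + (y − 38.476)² = 36.5056663324²
eq3: (x + 33.385)² + (y + 43.172)² = 64.6299062870²
eq1−eq3, eq1−eq2 (x²,y² cancel):
  -69.000·x − 175.100·y = -2151.786276
  -54.784·x − 11.804·y = -114.921667
det = -69.000·-11.804 − -175.100·-54.784 = -8778.202400
x = (-2151.786276·-11.804 − -175.100·-114.921667) / -8778.202400 = -0.601137
y = (-69.000·-114.921667 − -2151.786276·-54.784) / -8778.202400 = 12.525784
|P − Q| = √((-0.601137 − 29.206)² + (12.525784 − -33.277)²) = 54.647602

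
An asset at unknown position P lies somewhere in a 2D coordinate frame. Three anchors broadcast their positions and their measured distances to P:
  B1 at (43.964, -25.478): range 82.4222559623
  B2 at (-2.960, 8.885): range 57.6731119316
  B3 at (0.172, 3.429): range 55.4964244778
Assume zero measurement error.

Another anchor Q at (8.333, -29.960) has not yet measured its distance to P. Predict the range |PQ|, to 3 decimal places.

46.520

eq1: (x − 43.964)² + (y + 25.478)² = 82.4222559623²
eq2: (x + 2.960)² + (y − 8.885)² = 57.6731119316²
eq3: (x − 0.172)² + (y − 3.429)² = 55.4964244778²
eq1−eq2, eq1−eq3 (x²,y² cancel):
  -93.848·x + 68.726·y = 972.983483
  -87.584·x + 57.814·y = 1143.400993
det = -93.848·57.814 − 68.726·-87.584 = 593.569712
x = (972.983483·57.814 − 68.726·1143.400993) / 593.569712 = -37.618681
y = (-93.848·1143.400993 − 972.983483·-87.584) / 593.569712 = -37.212328
|P − Q| = √((-37.618681 − 8.333)² + (-37.212328 − -29.960)²) = 46.520460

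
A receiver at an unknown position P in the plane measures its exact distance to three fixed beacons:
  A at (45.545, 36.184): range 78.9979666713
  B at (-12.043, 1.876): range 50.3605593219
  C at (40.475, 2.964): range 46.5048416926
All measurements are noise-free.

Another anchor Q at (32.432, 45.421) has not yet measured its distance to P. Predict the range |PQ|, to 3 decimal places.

eq1: (x − 45.545)² + (y − 36.184)² = 78.9979666713²
eq2: (x + 12.043)² + (y − 1.876)² = 50.3605593219²
eq3: (x − 40.475)² + (y − 2.964)² = 46.5048416926²
eq2−eq1, eq2−eq3 (x²,y² cancel):
  115.176·x + 68.616·y = -469.417147
  105.036·x + 2.176·y = 1871.943330
det = 115.176·2.176 − 68.616·105.036 = -6956.527200
x = (-469.417147·2.176 − 68.616·1871.943330) / -6956.527200 = 18.610826
y = (115.176·1871.943330 − -469.417147·105.036) / -6956.527200 = -38.080588
|P − Q| = √((18.610826 − 32.432)² + (-38.080588 − 45.421)²) = 84.637699

84.638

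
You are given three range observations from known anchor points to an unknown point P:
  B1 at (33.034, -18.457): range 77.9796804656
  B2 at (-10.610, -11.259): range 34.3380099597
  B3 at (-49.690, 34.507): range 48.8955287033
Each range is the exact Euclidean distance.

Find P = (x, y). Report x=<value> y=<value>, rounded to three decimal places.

eq1: (x − 33.034)² + (y + 18.457)² = 77.9796804656²
eq2: (x + 10.610)² + (y + 11.259)² = 34.3380099597²
eq3: (x + 49.690)² + (y − 34.507)² = 48.8955287033²
eq2−eq3, eq2−eq1 (x²,y² cancel):
  -78.160·x + 91.532·y = 2208.818169
  87.288·x − 14.396·y = -3709.162814
det = -78.160·-14.396 − 91.532·87.288 = -6864.453856
x = (2208.818169·-14.396 − 91.532·-3709.162814) / -6864.453856 = -44.826428
y = (-78.160·-3709.162814 − 2208.818169·87.288) / -6864.453856 = -14.146041

x=-44.826 y=-14.146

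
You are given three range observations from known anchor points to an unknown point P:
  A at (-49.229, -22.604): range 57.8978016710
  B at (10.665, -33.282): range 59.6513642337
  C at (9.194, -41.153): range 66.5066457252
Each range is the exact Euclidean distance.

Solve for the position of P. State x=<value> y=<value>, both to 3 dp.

x=-12.127 y=21.843

eq1: (x + 49.229)² + (y + 22.604)² = 57.8978016710²
eq2: (x − 10.665)² + (y + 33.282)² = 59.6513642337²
eq3: (x − 9.194)² + (y + 41.153)² = 66.5066457252²
eq2−eq1, eq2−eq3 (x²,y² cancel):
  -119.788·x + 21.356·y = 1919.131325
  -2.942·x − 15.742·y = -308.183375
det = -119.788·-15.742 − 21.356·-2.942 = 1948.532048
x = (1919.131325·-15.742 − 21.356·-308.183375) / 1948.532048 = -12.126771
y = (-119.788·-308.183375 − 1919.131325·-2.942) / 1948.532048 = 21.843497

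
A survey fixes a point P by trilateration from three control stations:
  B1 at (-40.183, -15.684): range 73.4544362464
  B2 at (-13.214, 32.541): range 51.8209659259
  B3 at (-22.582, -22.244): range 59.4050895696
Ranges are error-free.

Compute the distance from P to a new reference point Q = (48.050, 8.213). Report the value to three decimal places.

eq1: (x + 40.183)² + (y + 15.684)² = 73.4544362464²
eq2: (x + 13.214)² + (y − 32.541)² = 51.8209659259²
eq3: (x + 22.582)² + (y + 22.244)² = 59.4050895696²
eq1−eq3, eq1−eq2 (x²,y² cancel):
  35.202·x − 13.120·y = 1010.670453
  53.938·x + 96.450·y = 2083.006827
det = 35.202·96.450 − -13.120·53.938 = 4102.899460
x = (1010.670453·96.450 − -13.120·2083.006827) / 4102.899460 = 30.419516
y = (35.202·2083.006827 − 1010.670453·53.938) / 4102.899460 = 4.585163
|P − Q| = √((30.419516 − 48.050)² + (4.585163 − 8.213)²) = 17.999866

18.000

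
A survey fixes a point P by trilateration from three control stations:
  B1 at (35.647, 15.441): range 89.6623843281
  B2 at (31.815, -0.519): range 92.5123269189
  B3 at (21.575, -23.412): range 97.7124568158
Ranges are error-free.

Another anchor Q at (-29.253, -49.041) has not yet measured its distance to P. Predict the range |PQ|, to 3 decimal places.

94.911

eq1: (x − 35.647)² + (y − 15.441)² = 89.6623843281²
eq2: (x − 31.815)² + (y + 0.519)² = 92.5123269189²
eq3: (x − 21.575)² + (y + 23.412)² = 97.7124568158²
eq1−eq2, eq1−eq3 (x²,y² cancel):
  -7.664·x − 31.920·y = -1015.856973
  -28.144·x − 77.706·y = -2003.911775
det = -7.664·-77.706 − -31.920·-28.144 = -302.817696
x = (-1015.856973·-77.706 − -31.920·-2003.911775) / -302.817696 = -49.446642
y = (-7.664·-2003.911775 − -1015.856973·-28.144) / -302.817696 = 43.697244
|P − Q| = √((-49.446642 − -29.253)² + (43.697244 − -49.041)²) = 94.911354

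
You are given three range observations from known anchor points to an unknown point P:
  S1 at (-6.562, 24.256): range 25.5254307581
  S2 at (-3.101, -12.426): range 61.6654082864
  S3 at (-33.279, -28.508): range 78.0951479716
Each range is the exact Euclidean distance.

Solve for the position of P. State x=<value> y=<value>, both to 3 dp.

x=-16.506 y=47.765

eq1: (x + 6.562)² + (y − 24.256)² = 25.5254307581²
eq2: (x + 3.101)² + (y + 12.426)² = 61.6654082864²
eq3: (x + 33.279)² + (y + 28.508)² = 78.0951479716²
eq2−eq3, eq2−eq1 (x²,y² cancel):
  -60.356·x − 32.164·y = -540.053330
  -6.922·x + 73.364·y = 3618.466667
det = -60.356·73.364 − -32.164·-6.922 = -4650.596792
x = (-540.053330·73.364 − -32.164·3618.466667) / -4650.596792 = -16.506245
y = (-60.356·3618.466667 − -540.053330·-6.922) / -4650.596792 = 47.764713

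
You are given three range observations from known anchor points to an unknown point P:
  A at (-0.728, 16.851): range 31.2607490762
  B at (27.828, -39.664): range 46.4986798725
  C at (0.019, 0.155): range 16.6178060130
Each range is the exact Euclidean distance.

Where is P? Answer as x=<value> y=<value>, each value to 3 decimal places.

eq1: (x + 0.728)² + (y − 16.851)² = 31.2607490762²
eq2: (x − 27.828)² + (y + 39.664)² = 46.4986798725²
eq3: (x − 0.019)² + (y − 0.155)² = 16.6178060130²
eq1−eq2, eq1−eq3 (x²,y² cancel):
  57.112·x − 113.030·y = 878.251498
  1.494·x − 33.392·y = 416.621157
det = 57.112·-33.392 − -113.030·1.494 = -1738.217084
x = (878.251498·-33.392 − -113.030·416.621157) / -1738.217084 = -10.219734
y = (57.112·416.621157 − 878.251498·1.494) / -1738.217084 = -12.933919

x=-10.220 y=-12.934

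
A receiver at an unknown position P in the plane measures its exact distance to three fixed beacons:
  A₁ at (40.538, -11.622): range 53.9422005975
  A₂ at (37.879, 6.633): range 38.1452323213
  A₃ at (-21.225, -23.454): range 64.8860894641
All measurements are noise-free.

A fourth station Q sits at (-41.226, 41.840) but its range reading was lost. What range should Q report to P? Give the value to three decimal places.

eq1: (x − 40.538)² + (y + 11.622)² = 53.9422005975²
eq2: (x − 37.879)² + (y − 6.633)² = 38.1452323213²
eq3: (x + 21.225)² + (y + 23.454)² = 64.8860894641²
eq2−eq1, eq2−eq3 (x²,y² cancel):
  5.318·x − 36.510·y = -1155.117258
  -118.208·x − 60.174·y = -3233.370446
det = 5.318·-60.174 − -36.510·-118.208 = -4635.779412
x = (-1155.117258·-60.174 − -36.510·-3233.370446) / -4635.779412 = 10.471234
y = (5.318·-3233.370446 − -1155.117258·-118.208) / -4635.779412 = 33.163607
|P − Q| = √((10.471234 − -41.226)² + (33.163607 − 41.840)²) = 52.420261

52.420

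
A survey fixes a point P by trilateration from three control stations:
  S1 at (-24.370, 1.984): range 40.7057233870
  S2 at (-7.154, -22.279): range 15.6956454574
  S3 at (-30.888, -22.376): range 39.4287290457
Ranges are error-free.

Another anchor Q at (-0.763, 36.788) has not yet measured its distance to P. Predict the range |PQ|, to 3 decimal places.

59.493

eq1: (x + 24.370)² + (y − 1.984)² = 40.7057233870²
eq2: (x + 7.154)² + (y + 22.279)² = 15.6956454574²
eq3: (x + 30.888)² + (y + 22.376)² = 39.4287290457²
eq1−eq3, eq1−eq2 (x²,y² cancel):
  -13.036·x − 48.720·y = 959.252006
  34.432·x − 48.526·y = 1360.303031
det = -13.036·-48.526 − -48.720·34.432 = 2310.111976
x = (959.252006·-48.526 − -48.720·1360.303031) / 2310.111976 = 8.538677
y = (-13.036·1360.303031 − 959.252006·34.432) / 2310.111976 = -21.973773
|P − Q| = √((8.538677 − -0.763)² + (-21.973773 − 36.788)²) = 59.493421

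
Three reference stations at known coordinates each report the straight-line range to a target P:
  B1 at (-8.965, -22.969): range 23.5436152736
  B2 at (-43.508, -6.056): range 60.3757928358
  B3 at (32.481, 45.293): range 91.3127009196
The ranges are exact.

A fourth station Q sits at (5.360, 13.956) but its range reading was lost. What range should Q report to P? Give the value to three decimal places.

55.784

eq1: (x + 8.965)² + (y + 22.969)² = 23.5436152736²
eq2: (x + 43.508)² + (y + 6.056)² = 60.3757928358²
eq3: (x − 32.481)² + (y − 45.293)² = 91.3127009196²
eq2−eq1, eq2−eq3 (x²,y² cancel):
  69.086·x − 33.826·y = 1769.259526
  151.978·x + 102.698·y = -3515.922979
det = 69.086·102.698 − -33.826·151.978 = 12235.801856
x = (1769.259526·102.698 − -33.826·-3515.922979) / 12235.801856 = 5.130011
y = (69.086·-3515.922979 − 1769.259526·151.978) / 12235.801856 = -41.827220
|P − Q| = √((5.130011 − 5.360)² + (-41.827220 − 13.956)²) = 55.783694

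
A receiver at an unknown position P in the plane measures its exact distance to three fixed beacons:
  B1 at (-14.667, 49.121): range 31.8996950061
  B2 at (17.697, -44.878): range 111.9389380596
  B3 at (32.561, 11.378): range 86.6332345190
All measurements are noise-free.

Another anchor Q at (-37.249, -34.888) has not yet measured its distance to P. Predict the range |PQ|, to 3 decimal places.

82.242

eq1: (x + 14.667)² + (y − 49.121)² = 31.8996950061²
eq2: (x − 17.697)² + (y + 44.878)² = 111.9389380596²
eq3: (x − 32.561)² + (y − 11.378)² = 86.6332345190²
eq2−eq3, eq2−eq1 (x²,y² cancel):
  29.728·x + 112.512·y = 3887.467443
  -64.728·x + 187.998·y = 11813.510149
det = 29.728·187.998 − 112.512·-64.728 = 12871.481280
x = (3887.467443·187.998 − 112.512·11813.510149) / 12871.481280 = -46.484592
y = (29.728·11813.510149 − 3887.467443·-64.728) / 12871.481280 = 46.833772
|P − Q| = √((-46.484592 − -37.249)² + (46.833772 − -34.888)²) = 82.241986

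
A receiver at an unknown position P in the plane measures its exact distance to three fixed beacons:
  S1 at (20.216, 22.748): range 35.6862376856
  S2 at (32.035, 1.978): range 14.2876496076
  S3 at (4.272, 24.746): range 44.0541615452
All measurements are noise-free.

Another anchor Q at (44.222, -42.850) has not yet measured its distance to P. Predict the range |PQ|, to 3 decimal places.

eq1: (x − 20.216)² + (y − 22.748)² = 35.6862376856²
eq2: (x − 32.035)² + (y − 1.978)² = 14.2876496076²
eq3: (x − 4.272)² + (y − 24.746)² = 44.0541615452²
eq3−eq1, eq3−eq2 (x²,y² cancel):
  31.888·x − 3.996·y = 962.805249
  55.526·x − 45.536·y = 2136.171427
det = 31.888·-45.536 − -3.996·55.526 = -1230.170072
x = (962.805249·-45.536 − -3.996·2136.171427) / -1230.170072 = 28.700226
y = (31.888·2136.171427 − 962.805249·55.526) / -1230.170072 = -11.915027
|P − Q| = √((28.700226 − 44.222)² + (-11.915027 − -42.850)²) = 34.610663

34.611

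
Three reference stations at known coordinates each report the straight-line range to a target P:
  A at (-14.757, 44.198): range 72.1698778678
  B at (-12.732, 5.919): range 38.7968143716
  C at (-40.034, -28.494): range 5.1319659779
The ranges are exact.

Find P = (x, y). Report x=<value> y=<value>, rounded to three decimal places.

eq1: (x + 14.757)² + (y − 44.198)² = 72.1698778678²
eq2: (x + 12.732)² + (y − 5.919)² = 38.7968143716²
eq3: (x + 40.034)² + (y + 28.494)² = 5.1319659779²
eq2−eq1, eq2−eq3 (x²,y² cancel):
  -4.050·x + 76.558·y = -1729.204598
  -54.604·x − 68.826·y = 3696.346538
det = -4.050·-68.826 − 76.558·-54.604 = 4459.118332
x = (-1729.204598·-68.826 − 76.558·3696.346538) / 4459.118332 = -36.771992
y = (-4.050·3696.346538 − -1729.204598·-54.604) / 4459.118332 = -24.532135

x=-36.772 y=-24.532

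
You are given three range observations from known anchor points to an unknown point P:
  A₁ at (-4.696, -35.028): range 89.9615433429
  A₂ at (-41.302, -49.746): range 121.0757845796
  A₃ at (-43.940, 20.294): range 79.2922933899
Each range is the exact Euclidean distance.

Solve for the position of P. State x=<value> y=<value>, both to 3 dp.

eq1: (x + 4.696)² + (y + 35.028)² = 89.9615433429²
eq2: (x + 41.302)² + (y + 49.746)² = 121.0757845796²
eq3: (x + 43.940)² + (y − 20.294)² = 79.2922933899²
eq3−eq2, eq3−eq1 (x²,y² cancel):
  5.276·x − 140.080·y = -6534.128137
  78.488·x − 110.644·y = -2899.368326
det = 5.276·-110.644 − -140.080·78.488 = 10410.841296
x = (-6534.128137·-110.644 − -140.080·-2899.368326) / 10410.841296 = 30.431600
y = (5.276·-2899.368326 − -6534.128137·78.488) / 10410.841296 = 47.791871

x=30.432 y=47.792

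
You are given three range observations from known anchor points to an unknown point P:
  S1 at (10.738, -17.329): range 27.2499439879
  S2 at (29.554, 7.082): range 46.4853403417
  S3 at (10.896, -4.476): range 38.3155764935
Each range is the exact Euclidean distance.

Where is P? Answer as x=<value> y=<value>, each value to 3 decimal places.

x=26.826 y=-39.323

eq1: (x − 10.738)² + (y + 17.329)² = 27.2499439879²
eq2: (x − 29.554)² + (y − 7.082)² = 46.4853403417²
eq3: (x − 10.896)² + (y + 4.476)² = 38.3155764935²
eq1−eq3, eq1−eq2 (x²,y² cancel):
  0.316·x + 25.706·y = -1002.365448
  37.632·x + 48.822·y = -910.332664
det = 0.316·48.822 − 25.706·37.632 = -951.940440
x = (-1002.365448·48.822 − 25.706·-910.332664) / -951.940440 = 26.825706
y = (0.316·-910.332664 − -1002.365448·37.632) / -951.940440 = -39.323207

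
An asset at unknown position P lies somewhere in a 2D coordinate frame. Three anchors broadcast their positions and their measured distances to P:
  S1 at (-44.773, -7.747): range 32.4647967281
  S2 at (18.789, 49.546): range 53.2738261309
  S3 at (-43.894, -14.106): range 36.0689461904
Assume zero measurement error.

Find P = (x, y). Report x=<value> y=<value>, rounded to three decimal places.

eq1: (x + 44.773)² + (y + 7.747)² = 32.4647967281²
eq2: (x − 18.789)² + (y − 49.546)² = 53.2738261309²
eq3: (x + 43.894)² + (y + 14.106)² = 36.0689461904²
eq3−eq1, eq3−eq2 (x²,y² cancel):
  -1.758·x + 12.718·y = 185.980919
  125.366·x + 127.304·y = -854.961506
det = -1.758·127.304 − 12.718·125.366 = -1818.205220
x = (185.980919·127.304 − 12.718·-854.961506) / -1818.205220 = -19.001989
y = (-1.758·-854.961506 − 185.980919·125.366) / -1818.205220 = 11.996809

x=-19.002 y=11.997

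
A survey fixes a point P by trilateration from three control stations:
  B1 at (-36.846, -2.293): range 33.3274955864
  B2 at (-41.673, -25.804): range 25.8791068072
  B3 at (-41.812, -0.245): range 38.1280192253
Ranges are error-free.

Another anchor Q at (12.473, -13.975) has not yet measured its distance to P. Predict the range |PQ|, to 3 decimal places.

eq1: (x + 36.846)² + (y + 2.293)² = 33.3274955864²
eq2: (x + 41.673)² + (y + 25.804)² = 25.8791068072²
eq3: (x + 41.812)² + (y + 0.245)² = 38.1280192253²
eq3−eq2, eq3−eq1 (x²,y² cancel):
  0.278·x − 51.118·y = 1438.199657
  9.932·x − 4.096·y = -42.393916
det = 0.278·-4.096 − -51.118·9.932 = 506.565288
x = (1438.199657·-4.096 − -51.118·-42.393916) / 506.565288 = -15.907047
y = (0.278·-42.393916 − 1438.199657·9.932) / 506.565288 = -28.221406
|P − Q| = √((-15.907047 − 12.473)² + (-28.221406 − -13.975)²) = 31.755112

31.755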